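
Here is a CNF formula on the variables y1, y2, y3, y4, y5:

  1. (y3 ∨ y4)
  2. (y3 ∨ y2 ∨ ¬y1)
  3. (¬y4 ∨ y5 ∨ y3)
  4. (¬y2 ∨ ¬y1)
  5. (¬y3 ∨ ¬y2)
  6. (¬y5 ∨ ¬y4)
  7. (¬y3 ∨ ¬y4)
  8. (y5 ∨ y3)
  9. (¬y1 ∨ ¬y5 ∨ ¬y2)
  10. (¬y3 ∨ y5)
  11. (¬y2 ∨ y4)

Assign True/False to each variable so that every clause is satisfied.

y1=T  y2=F  y3=T  y4=F  y5=T

Branch on y1: take y1 = True.
  then y2 is forced to False.
  then y3 is forced to True.
  then y4 is forced to False.
  then y5 is forced to True.
Every clause has at least one true literal under this assignment.
Check each clause:
  1. (y4 ∨ y3) — y3 is true.
  2. (y2 ∨ y3 ∨ ¬y1) — y3 is true.
  3. (y3 ∨ y5 ∨ ¬y4) — y3 is true.
  4. (¬y2 ∨ ¬y1) — ¬y2 is true.
  5. (¬y3 ∨ ¬y2) — ¬y2 is true.
  6. (¬y5 ∨ ¬y4) — ¬y4 is true.
  7. (¬y3 ∨ ¬y4) — ¬y4 is true.
  8. (y5 ∨ y3) — y3 is true.
  9. (¬y5 ∨ ¬y1 ∨ ¬y2) — ¬y2 is true.
  10. (¬y3 ∨ y5) — y5 is true.
  11. (¬y2 ∨ y4) — ¬y2 is true.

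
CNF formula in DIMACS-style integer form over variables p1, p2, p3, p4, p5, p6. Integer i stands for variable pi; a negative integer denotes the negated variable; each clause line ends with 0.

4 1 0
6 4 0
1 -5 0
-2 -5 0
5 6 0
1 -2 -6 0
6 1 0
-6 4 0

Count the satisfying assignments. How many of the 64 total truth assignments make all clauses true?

10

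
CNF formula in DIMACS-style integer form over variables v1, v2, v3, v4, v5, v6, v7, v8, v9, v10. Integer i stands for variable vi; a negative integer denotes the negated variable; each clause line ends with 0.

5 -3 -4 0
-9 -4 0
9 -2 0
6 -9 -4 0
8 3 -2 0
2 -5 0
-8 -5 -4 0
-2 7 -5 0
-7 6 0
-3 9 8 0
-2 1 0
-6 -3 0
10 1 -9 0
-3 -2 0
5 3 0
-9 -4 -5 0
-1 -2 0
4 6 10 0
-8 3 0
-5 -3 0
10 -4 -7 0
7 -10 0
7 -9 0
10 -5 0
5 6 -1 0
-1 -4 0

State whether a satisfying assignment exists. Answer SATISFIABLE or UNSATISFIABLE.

UNSATISFIABLE

v5 = True:
  propagation gives v2=True, v9=True, v4=False, v7=True; an empty clause results — contradiction.
v5 = False:
  propagation gives v3=True, v4=False, v6=False, v7=False; an empty clause results — contradiction.
Every branch closes, so no satisfying assignment exists.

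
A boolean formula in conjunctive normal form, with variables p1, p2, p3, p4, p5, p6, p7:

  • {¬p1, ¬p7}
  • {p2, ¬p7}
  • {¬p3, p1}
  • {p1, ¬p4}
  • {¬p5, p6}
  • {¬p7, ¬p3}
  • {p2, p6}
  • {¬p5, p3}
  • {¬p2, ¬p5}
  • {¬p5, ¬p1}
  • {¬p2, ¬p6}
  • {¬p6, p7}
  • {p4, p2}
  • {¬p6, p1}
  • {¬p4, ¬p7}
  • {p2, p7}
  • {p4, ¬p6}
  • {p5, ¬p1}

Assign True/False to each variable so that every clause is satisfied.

p1 = 0, p2 = 1, p3 = 0, p4 = 0, p5 = 0, p6 = 0, p7 = 1

Check each clause:
  1. {¬p7, ¬p1} — ¬p1 is true.
  2. {p2, ¬p7} — p2 is true.
  3. {¬p3, p1} — ¬p3 is true.
  4. {¬p4, p1} — ¬p4 is true.
  5. {¬p5, p6} — ¬p5 is true.
  6. {¬p3, ¬p7} — ¬p3 is true.
  7. {p6, p2} — p2 is true.
  8. {p3, ¬p5} — ¬p5 is true.
  9. {¬p5, ¬p2} — ¬p5 is true.
  10. {¬p1, ¬p5} — ¬p5 is true.
  11. {¬p2, ¬p6} — ¬p6 is true.
  12. {p7, ¬p6} — ¬p6 is true.
  13. {p4, p2} — p2 is true.
  14. {¬p6, p1} — ¬p6 is true.
  15. {¬p7, ¬p4} — ¬p4 is true.
  16. {p2, p7} — p2 is true.
  17. {p4, ¬p6} — ¬p6 is true.
  18. {¬p1, p5} — ¬p1 is true.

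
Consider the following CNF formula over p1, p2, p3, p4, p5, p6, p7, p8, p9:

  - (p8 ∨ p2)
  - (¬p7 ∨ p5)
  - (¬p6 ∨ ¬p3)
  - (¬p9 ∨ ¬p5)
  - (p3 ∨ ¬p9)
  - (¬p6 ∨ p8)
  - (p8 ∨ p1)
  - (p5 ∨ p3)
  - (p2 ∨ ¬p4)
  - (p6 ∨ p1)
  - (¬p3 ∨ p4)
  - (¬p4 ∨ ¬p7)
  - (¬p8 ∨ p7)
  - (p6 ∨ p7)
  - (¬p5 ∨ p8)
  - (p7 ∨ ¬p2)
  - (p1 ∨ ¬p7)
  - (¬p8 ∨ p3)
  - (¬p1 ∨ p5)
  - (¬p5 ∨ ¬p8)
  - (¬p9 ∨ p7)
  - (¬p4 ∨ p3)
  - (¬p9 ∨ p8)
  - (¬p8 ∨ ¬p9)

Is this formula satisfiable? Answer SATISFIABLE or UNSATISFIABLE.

UNSATISFIABLE

p8 = True:
  propagation gives p7=True, p5=True; an empty clause results — contradiction.
p8 = False:
  propagation gives p2=True, p6=False, p1=True, p7=True; an empty clause results — contradiction.
Every branch closes, so no satisfying assignment exists.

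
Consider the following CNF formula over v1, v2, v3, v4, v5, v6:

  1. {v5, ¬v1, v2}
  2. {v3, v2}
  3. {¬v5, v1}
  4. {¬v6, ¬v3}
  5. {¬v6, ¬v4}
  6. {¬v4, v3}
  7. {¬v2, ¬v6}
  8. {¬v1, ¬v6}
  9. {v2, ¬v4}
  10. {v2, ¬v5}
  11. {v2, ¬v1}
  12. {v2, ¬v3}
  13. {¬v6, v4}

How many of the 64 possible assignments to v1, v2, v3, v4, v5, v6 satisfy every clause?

9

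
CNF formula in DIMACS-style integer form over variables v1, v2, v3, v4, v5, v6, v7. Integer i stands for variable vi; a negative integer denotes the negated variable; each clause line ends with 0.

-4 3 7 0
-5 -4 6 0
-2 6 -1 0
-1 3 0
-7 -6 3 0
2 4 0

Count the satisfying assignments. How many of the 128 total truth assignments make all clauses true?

Split on v3, then v4.
  v3=1, v4=1: v7 free; 11 ways for (v1,v2,v5,v6) × 2^1 = 22.
  v3=1, v4=0: v5, v7 free; 3 ways for (v1,v2,v6) × 2^2 = 12.
  v3=0, v4=1: remaining (v1,v2,v5,v6,v7) ∈ {(0,0,0,0,1); (0,1,0,0,1)} — 2.
  v3=0, v4=0: v5 free; 3 ways for (v1,v2,v6,v7) × 2^1 = 6.
Total: 22 + 12 + 2 + 6 = 42.

42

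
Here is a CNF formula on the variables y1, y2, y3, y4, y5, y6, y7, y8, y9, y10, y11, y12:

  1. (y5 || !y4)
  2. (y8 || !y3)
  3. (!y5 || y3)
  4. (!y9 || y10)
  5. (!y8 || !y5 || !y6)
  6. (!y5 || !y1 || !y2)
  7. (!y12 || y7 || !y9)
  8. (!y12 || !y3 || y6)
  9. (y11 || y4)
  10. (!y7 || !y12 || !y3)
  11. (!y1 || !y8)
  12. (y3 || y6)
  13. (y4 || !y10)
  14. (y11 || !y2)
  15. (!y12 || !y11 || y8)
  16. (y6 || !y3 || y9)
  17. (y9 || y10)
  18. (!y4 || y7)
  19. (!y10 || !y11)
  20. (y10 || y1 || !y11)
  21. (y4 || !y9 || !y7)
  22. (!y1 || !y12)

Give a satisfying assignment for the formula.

Pure literal: y2 appears only negated; assign y2 = False.
Pure literal: y12 appears only negated; assign y12 = False.
Branch on y1: take y1 = False.
Set y3 = True and propagate.
  then y8 is forced to True.
For the remaining variables, y4 = True, y5 = True, y6 = False, y7 = True, y9 = True, y10 = True, y11 = False works.

y1 = 0  y2 = 0  y3 = 1  y4 = 1  y5 = 1  y6 = 0  y7 = 1  y8 = 1  y9 = 1  y10 = 1  y11 = 0  y12 = 0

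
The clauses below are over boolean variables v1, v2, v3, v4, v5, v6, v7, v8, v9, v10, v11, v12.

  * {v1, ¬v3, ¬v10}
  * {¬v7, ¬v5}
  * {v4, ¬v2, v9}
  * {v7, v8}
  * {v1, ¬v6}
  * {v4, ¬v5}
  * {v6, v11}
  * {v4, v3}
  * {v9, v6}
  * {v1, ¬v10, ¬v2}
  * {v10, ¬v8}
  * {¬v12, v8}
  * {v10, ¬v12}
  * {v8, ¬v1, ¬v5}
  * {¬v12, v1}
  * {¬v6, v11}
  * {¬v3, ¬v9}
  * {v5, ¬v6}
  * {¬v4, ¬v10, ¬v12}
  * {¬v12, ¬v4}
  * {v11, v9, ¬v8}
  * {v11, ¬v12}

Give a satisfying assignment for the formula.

v2 occurs only negated in the remaining clauses — set v2 = False.
Pure literal: v11 appears only positively; assign v11 = True.
Branch on v1: take v1 = False.
  then v6 is forced to False.
  then v9 is forced to True.
  then v12 is forced to False.
  then v3 is forced to False.
  then v4 is forced to True.
The remaining clauses are satisfied by v5 = False, v7 = True, v8 = False, v10 = False.

v1=F, v2=F, v3=F, v4=T, v5=F, v6=F, v7=T, v8=F, v9=T, v10=F, v11=T, v12=F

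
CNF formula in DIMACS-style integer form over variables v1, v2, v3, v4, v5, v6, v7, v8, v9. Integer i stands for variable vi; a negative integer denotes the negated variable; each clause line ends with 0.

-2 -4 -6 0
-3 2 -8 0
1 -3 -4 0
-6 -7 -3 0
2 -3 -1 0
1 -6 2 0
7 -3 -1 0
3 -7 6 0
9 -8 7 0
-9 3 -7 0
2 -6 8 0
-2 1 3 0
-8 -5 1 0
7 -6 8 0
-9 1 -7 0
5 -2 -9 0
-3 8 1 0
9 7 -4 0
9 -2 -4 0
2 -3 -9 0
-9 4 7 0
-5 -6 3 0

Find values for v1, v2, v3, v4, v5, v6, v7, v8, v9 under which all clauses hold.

v1 = T, v2 = F, v3 = F, v4 = T, v5 = F, v6 = F, v7 = F, v8 = T, v9 = T

Check each clause:
  1. (NOT v6 OR NOT v4 OR NOT v2) — NOT v6 is true.
  2. (NOT v8 OR v2 OR NOT v3) — NOT v3 is true.
  3. (NOT v4 OR NOT v3 OR v1) — v1 is true.
  4. (NOT v7 OR NOT v3 OR NOT v6) — NOT v7 is true.
  5. (NOT v3 OR v2 OR NOT v1) — NOT v3 is true.
  6. (NOT v6 OR v1 OR v2) — v1 is true.
  7. (NOT v1 OR NOT v3 OR v7) — NOT v3 is true.
  8. (NOT v7 OR v6 OR v3) — NOT v7 is true.
  9. (v9 OR NOT v8 OR v7) — v9 is true.
  10. (NOT v9 OR NOT v7 OR v3) — NOT v7 is true.
  11. (NOT v6 OR v2 OR v8) — v8 is true.
  12. (v1 OR NOT v2 OR v3) — v1 is true.
  13. (v1 OR NOT v8 OR NOT v5) — v1 is true.
  14. (NOT v6 OR v7 OR v8) — v8 is true.
  15. (NOT v7 OR NOT v9 OR v1) — NOT v7 is true.
  16. (NOT v2 OR NOT v9 OR v5) — NOT v2 is true.
  17. (NOT v3 OR v1 OR v8) — v8 is true.
  18. (v7 OR v9 OR NOT v4) — v9 is true.
  19. (NOT v4 OR NOT v2 OR v9) — v9 is true.
  20. (NOT v3 OR NOT v9 OR v2) — NOT v3 is true.
  21. (v4 OR v7 OR NOT v9) — v4 is true.
  22. (NOT v5 OR v3 OR NOT v6) — NOT v6 is true.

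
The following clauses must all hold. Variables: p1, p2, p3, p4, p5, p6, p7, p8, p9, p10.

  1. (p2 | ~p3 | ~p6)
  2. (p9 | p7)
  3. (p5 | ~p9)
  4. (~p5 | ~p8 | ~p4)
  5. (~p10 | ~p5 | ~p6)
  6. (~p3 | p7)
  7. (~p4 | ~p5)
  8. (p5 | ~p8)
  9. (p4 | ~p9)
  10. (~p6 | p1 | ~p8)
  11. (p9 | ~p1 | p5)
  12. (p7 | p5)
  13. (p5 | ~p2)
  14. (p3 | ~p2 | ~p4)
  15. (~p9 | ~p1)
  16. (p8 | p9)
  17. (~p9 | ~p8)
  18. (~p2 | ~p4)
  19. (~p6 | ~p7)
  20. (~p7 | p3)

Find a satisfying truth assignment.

p1=F, p2=F, p3=T, p4=F, p5=T, p6=F, p7=T, p8=T, p9=F, p10=F

Check each clause:
  1. (~p6 | ~p3 | p2) — ~p6 is true.
  2. (p7 | p9) — p7 is true.
  3. (~p9 | p5) — p5 is true.
  4. (~p4 | ~p8 | ~p5) — ~p4 is true.
  5. (~p6 | ~p5 | ~p10) — ~p6 is true.
  6. (~p3 | p7) — p7 is true.
  7. (~p5 | ~p4) — ~p4 is true.
  8. (~p8 | p5) — p5 is true.
  9. (p4 | ~p9) — ~p9 is true.
  10. (~p6 | ~p8 | p1) — ~p6 is true.
  11. (p5 | ~p1 | p9) — p5 is true.
  12. (p5 | p7) — p5 is true.
  13. (~p2 | p5) — p5 is true.
  14. (~p2 | ~p4 | p3) — p3 is true.
  15. (~p1 | ~p9) — ~p1 is true.
  16. (p8 | p9) — p8 is true.
  17. (~p8 | ~p9) — ~p9 is true.
  18. (~p2 | ~p4) — ~p4 is true.
  19. (~p6 | ~p7) — ~p6 is true.
  20. (~p7 | p3) — p3 is true.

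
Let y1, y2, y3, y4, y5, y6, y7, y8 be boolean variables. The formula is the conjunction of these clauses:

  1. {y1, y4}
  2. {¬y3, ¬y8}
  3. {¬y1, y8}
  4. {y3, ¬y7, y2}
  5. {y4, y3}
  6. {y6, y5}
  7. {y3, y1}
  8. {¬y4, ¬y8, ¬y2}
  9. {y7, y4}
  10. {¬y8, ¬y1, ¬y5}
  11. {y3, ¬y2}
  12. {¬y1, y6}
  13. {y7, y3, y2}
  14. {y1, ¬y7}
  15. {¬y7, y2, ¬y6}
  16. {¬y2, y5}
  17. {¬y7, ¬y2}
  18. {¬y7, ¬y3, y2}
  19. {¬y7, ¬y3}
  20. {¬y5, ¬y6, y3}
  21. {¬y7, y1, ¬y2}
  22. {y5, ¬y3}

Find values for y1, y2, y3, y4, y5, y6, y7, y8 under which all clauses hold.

Set y1 = False and propagate.
  then y4 is forced to True.
  then y3 is forced to True.
  then y8 is forced to False.
  then y7 is forced to False.
  then y5 is forced to True.
y2, y6 are now unconstrained; take y2 = False, y6 = True.

y1=F  y2=F  y3=T  y4=T  y5=T  y6=T  y7=F  y8=F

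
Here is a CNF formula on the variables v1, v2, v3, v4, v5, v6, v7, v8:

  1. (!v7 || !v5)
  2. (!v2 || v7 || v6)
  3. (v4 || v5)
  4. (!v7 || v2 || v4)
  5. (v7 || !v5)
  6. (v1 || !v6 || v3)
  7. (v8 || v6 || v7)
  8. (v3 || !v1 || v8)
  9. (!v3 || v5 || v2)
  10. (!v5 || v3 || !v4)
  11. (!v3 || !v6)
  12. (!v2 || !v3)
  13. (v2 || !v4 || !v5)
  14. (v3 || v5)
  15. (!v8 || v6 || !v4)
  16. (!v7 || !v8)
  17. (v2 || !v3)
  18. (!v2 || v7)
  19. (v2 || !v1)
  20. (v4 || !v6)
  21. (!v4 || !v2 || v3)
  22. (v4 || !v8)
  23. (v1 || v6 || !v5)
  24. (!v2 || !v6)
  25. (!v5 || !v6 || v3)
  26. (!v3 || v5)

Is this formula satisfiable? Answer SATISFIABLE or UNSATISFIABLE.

v3 = True:
  propagation gives v6=False, v2=False; an empty clause results — contradiction.
v3 = False:
  propagation gives v5=True, v7=False; an empty clause results — contradiction.
Every branch closes, so no satisfying assignment exists.

UNSATISFIABLE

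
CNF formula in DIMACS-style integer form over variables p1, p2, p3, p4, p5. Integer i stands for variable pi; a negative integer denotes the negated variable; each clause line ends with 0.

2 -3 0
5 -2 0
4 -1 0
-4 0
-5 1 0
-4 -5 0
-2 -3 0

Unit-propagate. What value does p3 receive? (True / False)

Unit clause (!p4) sets p4 = False.
In (p4 || !p1), p4 is now false; !p1 must hold, so p1 = False.
(!p5 || p1) with p1 = False leaves only !p5, so p5 = False.
In (!p2 || p5), p5 is now false; !p2 must hold, so p2 = False.
(p2 || !p3) with p2 = False leaves only !p3, so p3 = False.

False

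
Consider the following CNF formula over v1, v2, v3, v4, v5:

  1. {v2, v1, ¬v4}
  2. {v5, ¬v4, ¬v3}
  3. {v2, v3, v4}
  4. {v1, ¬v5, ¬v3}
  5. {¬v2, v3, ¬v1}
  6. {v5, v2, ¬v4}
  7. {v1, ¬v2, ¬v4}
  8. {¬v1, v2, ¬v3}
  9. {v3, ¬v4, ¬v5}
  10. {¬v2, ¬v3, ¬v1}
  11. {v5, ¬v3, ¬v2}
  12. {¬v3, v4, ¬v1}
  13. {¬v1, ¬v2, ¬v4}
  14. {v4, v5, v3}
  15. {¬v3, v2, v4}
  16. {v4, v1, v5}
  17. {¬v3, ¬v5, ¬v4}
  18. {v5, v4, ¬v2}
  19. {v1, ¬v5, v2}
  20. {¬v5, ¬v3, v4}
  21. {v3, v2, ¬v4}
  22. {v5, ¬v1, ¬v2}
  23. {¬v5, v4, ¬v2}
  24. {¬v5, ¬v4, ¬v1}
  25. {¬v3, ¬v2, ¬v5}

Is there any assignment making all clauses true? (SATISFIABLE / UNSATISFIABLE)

UNSATISFIABLE

v4 = True:
  v2 = True:
    propagation gives v1=True; an empty clause results — contradiction.
  v2 = False:
    propagation gives v1=True, v5=True; an empty clause results — contradiction.
v4 = False:
  v2 = True:
    propagation gives v5=True; an empty clause results — contradiction.
  v2 = False:
    propagation gives v3=True; an empty clause results — contradiction.
Every branch closes, so no satisfying assignment exists.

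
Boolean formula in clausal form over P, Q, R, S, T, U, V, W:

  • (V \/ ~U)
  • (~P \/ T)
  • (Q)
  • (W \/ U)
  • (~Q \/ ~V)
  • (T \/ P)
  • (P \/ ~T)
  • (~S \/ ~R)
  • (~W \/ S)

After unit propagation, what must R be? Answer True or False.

False

(Q) stands alone — Q = True.
In (~V \/ ~Q), ~Q is now false; ~V must hold, so V = False.
(V \/ ~U) with V = False leaves only ~U, so U = False.
(W \/ U): since U = False, the clause reduces to (W). W = True.
In (~W \/ S), ~W is now false; S must hold, so S = True.
(~R \/ ~S) with S = True leaves only ~R, so R = False.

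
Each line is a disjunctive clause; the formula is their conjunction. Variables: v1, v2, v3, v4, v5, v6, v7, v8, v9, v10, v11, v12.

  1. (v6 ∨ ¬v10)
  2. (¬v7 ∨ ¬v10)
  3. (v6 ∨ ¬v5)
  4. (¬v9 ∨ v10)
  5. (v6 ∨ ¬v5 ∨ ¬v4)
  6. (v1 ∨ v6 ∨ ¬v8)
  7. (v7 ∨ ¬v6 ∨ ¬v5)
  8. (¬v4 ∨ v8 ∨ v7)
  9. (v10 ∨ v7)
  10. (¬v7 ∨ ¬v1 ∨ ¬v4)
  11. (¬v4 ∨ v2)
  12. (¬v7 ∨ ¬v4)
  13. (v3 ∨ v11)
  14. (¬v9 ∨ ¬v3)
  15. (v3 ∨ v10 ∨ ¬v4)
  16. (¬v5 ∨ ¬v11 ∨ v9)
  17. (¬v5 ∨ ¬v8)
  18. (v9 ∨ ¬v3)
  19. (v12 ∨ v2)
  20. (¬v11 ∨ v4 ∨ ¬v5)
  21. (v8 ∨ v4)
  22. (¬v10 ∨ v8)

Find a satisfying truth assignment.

v1 = False, v2 = True, v3 = False, v4 = False, v5 = False, v6 = True, v7 = False, v8 = True, v9 = True, v10 = True, v11 = True, v12 = True

Pure literal: v2 appears only positively; assign v2 = True.
Pure literal: v5 appears only negated; assign v5 = False.
Branch on v1: take v1 = False.
Branch on v3: take v3 = False.
  then v11 is forced to True.
For the remaining variables, v4 = False, v6 = True, v7 = False, v8 = True, v9 = True, v10 = True, v12 = True works.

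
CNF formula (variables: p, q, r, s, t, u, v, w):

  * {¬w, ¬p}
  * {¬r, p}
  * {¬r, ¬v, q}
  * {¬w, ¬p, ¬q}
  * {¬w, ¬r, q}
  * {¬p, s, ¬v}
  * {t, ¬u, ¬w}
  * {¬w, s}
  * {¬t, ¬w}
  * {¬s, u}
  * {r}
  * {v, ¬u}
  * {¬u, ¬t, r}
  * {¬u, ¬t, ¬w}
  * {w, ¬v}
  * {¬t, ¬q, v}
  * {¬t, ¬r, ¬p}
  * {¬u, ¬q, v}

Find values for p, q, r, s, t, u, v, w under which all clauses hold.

p=True  q=False  r=True  s=False  t=False  u=False  v=False  w=False

Check each clause:
  1. {¬p, ¬w} — ¬w is true.
  2. {p, ¬r} — p is true.
  3. {q, ¬v, ¬r} — ¬v is true.
  4. {¬p, ¬w, ¬q} — ¬w is true.
  5. {¬w, q, ¬r} — ¬w is true.
  6. {s, ¬v, ¬p} — ¬v is true.
  7. {t, ¬u, ¬w} — ¬w is true.
  8. {s, ¬w} — ¬w is true.
  9. {¬w, ¬t} — ¬w is true.
  10. {u, ¬s} — ¬s is true.
  11. {r} — r is true.
  12. {v, ¬u} — ¬u is true.
  13. {¬t, ¬u, r} — ¬u is true.
  14. {¬u, ¬w, ¬t} — ¬w is true.
  15. {¬v, w} — ¬v is true.
  16. {¬q, v, ¬t} — ¬t is true.
  17. {¬t, ¬r, ¬p} — ¬t is true.
  18. {v, ¬q, ¬u} — ¬u is true.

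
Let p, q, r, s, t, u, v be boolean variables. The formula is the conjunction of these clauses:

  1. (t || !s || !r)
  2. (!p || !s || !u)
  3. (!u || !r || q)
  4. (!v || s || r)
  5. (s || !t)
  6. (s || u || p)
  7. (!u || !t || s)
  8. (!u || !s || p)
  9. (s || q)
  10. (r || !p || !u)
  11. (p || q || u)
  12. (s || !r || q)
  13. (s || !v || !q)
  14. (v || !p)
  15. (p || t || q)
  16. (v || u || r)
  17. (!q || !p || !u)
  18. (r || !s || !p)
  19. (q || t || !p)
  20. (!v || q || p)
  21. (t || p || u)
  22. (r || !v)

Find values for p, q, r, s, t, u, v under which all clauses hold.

Try p = False.
Branch on q: take q = True.
Try r = True.
The remaining clauses are satisfied by s = True, t = True, u = False, v = False.
Every clause has at least one true literal under this assignment.

p=False, q=True, r=True, s=True, t=True, u=False, v=False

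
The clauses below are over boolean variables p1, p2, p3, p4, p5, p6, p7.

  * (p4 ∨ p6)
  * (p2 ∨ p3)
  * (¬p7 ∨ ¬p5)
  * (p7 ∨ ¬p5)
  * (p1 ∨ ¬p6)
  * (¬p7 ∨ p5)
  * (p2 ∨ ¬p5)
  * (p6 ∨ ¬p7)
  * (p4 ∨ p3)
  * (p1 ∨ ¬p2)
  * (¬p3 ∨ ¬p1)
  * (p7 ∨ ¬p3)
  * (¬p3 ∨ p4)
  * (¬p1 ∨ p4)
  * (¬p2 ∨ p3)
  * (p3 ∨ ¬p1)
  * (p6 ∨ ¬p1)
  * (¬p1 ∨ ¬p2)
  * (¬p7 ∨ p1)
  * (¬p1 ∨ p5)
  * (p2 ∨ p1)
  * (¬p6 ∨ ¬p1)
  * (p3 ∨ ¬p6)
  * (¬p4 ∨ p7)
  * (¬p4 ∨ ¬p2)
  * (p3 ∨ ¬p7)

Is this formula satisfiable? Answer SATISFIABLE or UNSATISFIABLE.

p1 = True:
  propagation gives p3=False; an empty clause results — contradiction.
p1 = False:
  propagation gives p6=False, p4=True, p7=False; an empty clause results — contradiction.
Every branch closes, so no satisfying assignment exists.

UNSATISFIABLE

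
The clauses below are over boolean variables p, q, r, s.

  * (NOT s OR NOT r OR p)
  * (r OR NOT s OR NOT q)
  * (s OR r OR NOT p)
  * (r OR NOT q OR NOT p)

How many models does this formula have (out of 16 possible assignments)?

Split on r, then p.
  r=T, p=T: remaining (q,s) ∈ {(F,F); (F,T); (T,F); (T,T)} — 4.
  r=T, p=F: remaining (q,s) ∈ {(F,F); (T,F)} — 2.
  r=F, p=T: remaining (q,s) ∈ {(F,T)} — 1.
  r=F, p=F: remaining (q,s) ∈ {(F,F); (F,T); (T,F)} — 3.
Total: 4 + 2 + 1 + 3 = 10.

10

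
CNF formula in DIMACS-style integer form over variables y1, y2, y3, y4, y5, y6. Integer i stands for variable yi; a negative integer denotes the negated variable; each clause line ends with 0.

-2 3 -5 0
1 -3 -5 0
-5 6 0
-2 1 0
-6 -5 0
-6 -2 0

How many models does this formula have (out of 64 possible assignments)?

Split on y5, then y2.
  y5=1, y2=1: a clause becomes empty — 0.
  y5=1, y2=0: a clause becomes empty — 0.
  y5=0, y2=1: remaining (y1,y3,y4,y6) ∈ {(1,0,0,0); (1,0,1,0); (1,1,0,0); (1,1,1,0)} — 4.
  y5=0, y2=0: y1, y3, y4, y6 free → 2^4 = 16.
Total: 0 + 0 + 4 + 16 = 20.

20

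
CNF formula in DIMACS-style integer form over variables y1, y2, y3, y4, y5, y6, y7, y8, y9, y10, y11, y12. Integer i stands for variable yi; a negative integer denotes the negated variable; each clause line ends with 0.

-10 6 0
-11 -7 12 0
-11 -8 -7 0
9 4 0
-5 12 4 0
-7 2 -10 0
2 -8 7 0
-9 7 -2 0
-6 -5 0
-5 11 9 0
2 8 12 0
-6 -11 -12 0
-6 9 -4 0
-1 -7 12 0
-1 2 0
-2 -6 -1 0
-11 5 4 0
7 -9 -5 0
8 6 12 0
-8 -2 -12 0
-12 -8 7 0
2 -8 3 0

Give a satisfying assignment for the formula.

Pure literal: y1 appears only negated; assign y1 = False.
y10 occurs only negated in the remaining clauses — set y10 = False.
Branch on y2: take y2 = False.
Branch on y3: take y3 = False.
  then y8 is forced to False.
  then y12 is forced to True.
The remaining clauses are satisfied by y4 = True, y5 = True, y6 = False, y7 = True, y9 = True, y11 = True.

y1=False, y2=False, y3=False, y4=True, y5=True, y6=False, y7=True, y8=False, y9=True, y10=False, y11=True, y12=True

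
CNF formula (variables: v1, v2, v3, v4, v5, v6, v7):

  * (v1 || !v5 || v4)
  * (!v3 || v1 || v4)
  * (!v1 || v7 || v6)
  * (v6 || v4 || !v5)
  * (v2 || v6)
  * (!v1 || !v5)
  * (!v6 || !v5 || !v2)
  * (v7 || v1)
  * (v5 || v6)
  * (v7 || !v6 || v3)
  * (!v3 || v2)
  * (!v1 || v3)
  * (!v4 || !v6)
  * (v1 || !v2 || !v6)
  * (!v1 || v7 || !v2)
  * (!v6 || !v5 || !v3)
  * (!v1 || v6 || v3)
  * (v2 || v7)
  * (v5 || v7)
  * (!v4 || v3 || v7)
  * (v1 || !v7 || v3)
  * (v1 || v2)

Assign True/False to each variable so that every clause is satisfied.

v1 = F, v2 = T, v3 = T, v4 = T, v5 = T, v6 = F, v7 = T

Check each clause:
  1. (v1 || v4 || !v5) — v4 is true.
  2. (v4 || v1 || !v3) — v4 is true.
  3. (v7 || !v1 || v6) — !v1 is true.
  4. (!v5 || v4 || v6) — v4 is true.
  5. (v2 || v6) — v2 is true.
  6. (!v5 || !v1) — !v1 is true.
  7. (!v2 || !v6 || !v5) — !v6 is true.
  8. (v1 || v7) — v7 is true.
  9. (v5 || v6) — v5 is true.
  10. (v3 || !v6 || v7) — !v6 is true.
  11. (!v3 || v2) — v2 is true.
  12. (!v1 || v3) — v3 is true.
  13. (!v4 || !v6) — !v6 is true.
  14. (v1 || !v2 || !v6) — !v6 is true.
  15. (!v1 || v7 || !v2) — v7 is true.
  16. (!v5 || !v6 || !v3) — !v6 is true.
  17. (!v1 || v3 || v6) — v3 is true.
  18. (v2 || v7) — v2 is true.
  19. (v5 || v7) — v5 is true.
  20. (!v4 || v3 || v7) — v3 is true.
  21. (v3 || v1 || !v7) — v3 is true.
  22. (v1 || v2) — v2 is true.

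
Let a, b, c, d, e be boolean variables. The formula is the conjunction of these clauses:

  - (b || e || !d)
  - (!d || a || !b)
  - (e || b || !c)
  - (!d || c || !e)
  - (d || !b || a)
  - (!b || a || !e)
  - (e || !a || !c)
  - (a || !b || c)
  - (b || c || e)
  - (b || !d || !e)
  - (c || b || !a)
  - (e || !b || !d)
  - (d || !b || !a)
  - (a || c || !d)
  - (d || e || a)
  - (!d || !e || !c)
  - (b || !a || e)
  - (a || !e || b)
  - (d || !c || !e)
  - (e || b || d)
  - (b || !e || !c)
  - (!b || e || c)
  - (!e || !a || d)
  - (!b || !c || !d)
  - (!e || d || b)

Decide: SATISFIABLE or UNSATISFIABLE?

b = True:
  d = True:
    propagation gives a=True, e=True, c=True; an empty clause results — contradiction.
  d = False:
    propagation gives a=True; an empty clause results — contradiction.
b = False:
  e = True:
    propagation gives d=False; an empty clause results — contradiction.
  e = False:
    propagation gives d=False; an empty clause results — contradiction.
Every branch closes, so no satisfying assignment exists.

UNSATISFIABLE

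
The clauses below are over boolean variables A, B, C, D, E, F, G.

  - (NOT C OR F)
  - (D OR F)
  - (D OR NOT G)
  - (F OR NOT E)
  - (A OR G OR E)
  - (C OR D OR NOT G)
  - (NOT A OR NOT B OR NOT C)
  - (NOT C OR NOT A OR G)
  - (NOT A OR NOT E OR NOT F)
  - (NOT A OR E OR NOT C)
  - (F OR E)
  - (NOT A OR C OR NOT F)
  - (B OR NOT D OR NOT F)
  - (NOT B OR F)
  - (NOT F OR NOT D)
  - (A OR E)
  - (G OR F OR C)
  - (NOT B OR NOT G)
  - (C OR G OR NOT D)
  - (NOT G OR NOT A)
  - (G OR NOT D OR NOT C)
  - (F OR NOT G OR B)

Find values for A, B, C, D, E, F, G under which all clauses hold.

A=False, B=False, C=True, D=False, E=True, F=True, G=False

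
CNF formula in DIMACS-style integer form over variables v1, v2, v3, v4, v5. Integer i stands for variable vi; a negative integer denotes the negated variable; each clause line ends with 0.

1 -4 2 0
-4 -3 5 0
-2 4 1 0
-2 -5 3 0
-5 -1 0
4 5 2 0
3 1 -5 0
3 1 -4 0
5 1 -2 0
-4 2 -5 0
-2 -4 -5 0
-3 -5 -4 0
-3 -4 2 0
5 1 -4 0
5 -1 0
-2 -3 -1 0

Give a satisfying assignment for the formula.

Try v1 = False.
For the remaining variables, v2 = False, v3 = True, v4 = False, v5 = True works.

v1=False, v2=False, v3=True, v4=False, v5=True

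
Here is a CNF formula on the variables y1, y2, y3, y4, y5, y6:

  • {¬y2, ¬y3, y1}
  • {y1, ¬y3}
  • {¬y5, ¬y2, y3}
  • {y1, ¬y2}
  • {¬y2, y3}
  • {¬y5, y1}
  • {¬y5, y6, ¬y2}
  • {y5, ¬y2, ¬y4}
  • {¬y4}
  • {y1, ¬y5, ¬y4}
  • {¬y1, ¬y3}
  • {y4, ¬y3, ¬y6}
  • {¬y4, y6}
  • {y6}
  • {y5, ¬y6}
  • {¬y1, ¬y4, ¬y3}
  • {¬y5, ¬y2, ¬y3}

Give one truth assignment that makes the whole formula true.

y1=True, y2=False, y3=False, y4=False, y5=True, y6=True

Unit propagation: (¬y4) forces y4 = False.
(y6) is a unit clause, so y6 = True.
Unit propagation: (¬y3) forces y3 = False.
(¬y2) is a unit clause, so y2 = False.
(y5) is a unit clause, so y5 = True.
Unit propagation: (y1) forces y1 = True.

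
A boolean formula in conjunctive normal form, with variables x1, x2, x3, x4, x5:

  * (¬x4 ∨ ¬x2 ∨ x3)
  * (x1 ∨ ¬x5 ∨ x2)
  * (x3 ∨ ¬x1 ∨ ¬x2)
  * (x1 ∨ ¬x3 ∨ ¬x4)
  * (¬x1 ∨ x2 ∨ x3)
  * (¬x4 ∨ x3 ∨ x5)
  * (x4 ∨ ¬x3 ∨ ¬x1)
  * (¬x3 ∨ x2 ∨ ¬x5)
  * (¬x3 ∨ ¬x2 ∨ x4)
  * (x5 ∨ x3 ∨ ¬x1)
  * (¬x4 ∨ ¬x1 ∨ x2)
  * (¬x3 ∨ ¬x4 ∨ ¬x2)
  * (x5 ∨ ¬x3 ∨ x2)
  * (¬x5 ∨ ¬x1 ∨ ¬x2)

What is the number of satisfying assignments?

3

Satisfying assignments:
  x1=F x2=F x3=F x4=F x5=F
  x1=F x2=T x3=F x4=F x5=F
  x1=F x2=T x3=F x4=F x5=T
That's 3 in total.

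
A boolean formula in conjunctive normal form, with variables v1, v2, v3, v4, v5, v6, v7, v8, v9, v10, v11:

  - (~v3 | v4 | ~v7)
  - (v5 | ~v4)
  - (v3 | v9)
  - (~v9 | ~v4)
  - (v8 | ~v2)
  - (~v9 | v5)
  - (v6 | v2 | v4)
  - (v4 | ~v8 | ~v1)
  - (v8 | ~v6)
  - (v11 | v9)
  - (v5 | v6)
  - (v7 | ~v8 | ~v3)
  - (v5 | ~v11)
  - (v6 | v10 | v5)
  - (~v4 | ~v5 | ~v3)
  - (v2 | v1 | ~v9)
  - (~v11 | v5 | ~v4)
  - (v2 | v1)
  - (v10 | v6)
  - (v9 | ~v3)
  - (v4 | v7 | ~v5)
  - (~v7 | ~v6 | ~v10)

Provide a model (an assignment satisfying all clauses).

v1=F, v2=T, v3=F, v4=F, v5=T, v6=T, v7=T, v8=T, v9=T, v10=F, v11=T

Branch on v1: take v1 = False.
  then v2 is forced to True.
  then v8 is forced to True.
The remaining clauses are satisfied by v3 = False, v4 = False, v5 = True, v6 = True, v7 = True, v9 = True, v10 = False, v11 = True.
Every clause has at least one true literal under this assignment.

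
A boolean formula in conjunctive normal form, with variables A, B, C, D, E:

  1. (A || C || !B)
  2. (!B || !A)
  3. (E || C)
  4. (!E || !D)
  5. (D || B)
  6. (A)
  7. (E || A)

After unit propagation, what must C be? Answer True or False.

True

(A) is a unit clause: A = True.
In (!A || !B), !A is now false; !B must hold, so B = False.
(B || D): since B = False, the clause reduces to (D). D = True.
From (!E || !D) and D = True: E = False.
In (C || E), E is now false; C must hold, so C = True.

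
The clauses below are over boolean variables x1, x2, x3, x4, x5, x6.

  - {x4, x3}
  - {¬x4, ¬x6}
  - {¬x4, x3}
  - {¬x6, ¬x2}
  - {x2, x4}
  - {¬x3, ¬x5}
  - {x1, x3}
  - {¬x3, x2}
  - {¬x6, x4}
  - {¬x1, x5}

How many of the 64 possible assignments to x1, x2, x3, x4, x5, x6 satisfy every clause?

Satisfying assignments:
  x1=F x2=T x3=T x4=F x5=F x6=F
  x1=F x2=T x3=T x4=T x5=F x6=F
Count: 2.

2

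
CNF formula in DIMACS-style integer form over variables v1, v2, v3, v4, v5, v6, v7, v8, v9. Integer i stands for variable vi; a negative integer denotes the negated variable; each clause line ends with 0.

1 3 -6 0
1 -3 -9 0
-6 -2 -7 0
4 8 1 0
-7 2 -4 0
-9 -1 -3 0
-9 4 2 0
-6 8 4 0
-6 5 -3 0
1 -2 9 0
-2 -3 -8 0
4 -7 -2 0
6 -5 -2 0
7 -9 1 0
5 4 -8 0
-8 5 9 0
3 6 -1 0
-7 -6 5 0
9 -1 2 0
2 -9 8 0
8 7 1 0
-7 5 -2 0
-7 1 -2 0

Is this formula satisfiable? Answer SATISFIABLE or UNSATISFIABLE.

Set v1 = True and propagate.
Branch on v2: take v2 = True.
The remaining clauses are satisfied by v3 = False, v4 = True, v5 = True, v6 = True, v7 = False, v8 = True, v9 = True.
So v1=True, v2=True, v3=False, v4=True, v5=True, v6=True, v7=False, v8=True, v9=True is a satisfying assignment.

SATISFIABLE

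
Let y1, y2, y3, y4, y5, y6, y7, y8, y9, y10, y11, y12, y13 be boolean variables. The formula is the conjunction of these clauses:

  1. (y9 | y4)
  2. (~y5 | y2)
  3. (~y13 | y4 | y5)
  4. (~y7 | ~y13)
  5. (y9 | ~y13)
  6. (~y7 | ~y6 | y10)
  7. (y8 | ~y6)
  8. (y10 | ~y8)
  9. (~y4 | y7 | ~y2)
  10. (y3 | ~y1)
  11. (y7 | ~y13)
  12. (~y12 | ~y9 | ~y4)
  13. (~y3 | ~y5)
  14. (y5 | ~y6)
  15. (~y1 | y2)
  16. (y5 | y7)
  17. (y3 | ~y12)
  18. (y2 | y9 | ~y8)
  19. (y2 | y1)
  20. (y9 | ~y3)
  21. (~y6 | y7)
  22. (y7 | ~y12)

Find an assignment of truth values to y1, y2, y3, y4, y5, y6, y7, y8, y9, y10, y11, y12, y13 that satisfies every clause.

y1=False, y2=True, y3=True, y4=True, y5=False, y6=False, y7=True, y8=False, y9=True, y10=False, y11=False, y12=False, y13=False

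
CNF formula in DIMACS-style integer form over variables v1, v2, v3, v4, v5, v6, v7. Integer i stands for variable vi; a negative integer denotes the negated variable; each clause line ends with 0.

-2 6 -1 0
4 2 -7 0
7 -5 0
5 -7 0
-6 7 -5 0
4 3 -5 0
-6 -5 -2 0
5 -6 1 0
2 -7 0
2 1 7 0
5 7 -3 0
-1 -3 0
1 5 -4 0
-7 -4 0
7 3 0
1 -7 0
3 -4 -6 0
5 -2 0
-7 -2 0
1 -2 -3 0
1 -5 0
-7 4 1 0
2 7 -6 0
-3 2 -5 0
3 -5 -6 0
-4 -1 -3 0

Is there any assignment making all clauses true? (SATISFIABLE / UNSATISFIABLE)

v7 = True:
  propagation gives v5=True, v2=True; an empty clause results — contradiction.
v7 = False:
  propagation gives v5=False, v3=False; an empty clause results — contradiction.
Every branch closes, so no satisfying assignment exists.

UNSATISFIABLE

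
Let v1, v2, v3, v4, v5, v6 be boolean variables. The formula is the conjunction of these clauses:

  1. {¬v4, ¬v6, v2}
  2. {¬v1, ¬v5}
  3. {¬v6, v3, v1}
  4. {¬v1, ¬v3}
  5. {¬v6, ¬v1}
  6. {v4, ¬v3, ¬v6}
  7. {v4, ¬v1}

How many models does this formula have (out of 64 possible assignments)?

20

Split on v1, then v6.
  v1=T, v6=T: a clause becomes empty — 0.
  v1=T, v6=F: remaining (v2,v3,v4,v5) ∈ {(F,F,T,F); (T,F,T,F)} — 2.
  v1=F, v6=T: remaining (v2,v3,v4,v5) ∈ {(T,T,T,F); (T,T,T,T)} — 2.
  v1=F, v6=F: v2, v3, v4, v5 free → 2^4 = 16.
Total: 0 + 2 + 2 + 16 = 20.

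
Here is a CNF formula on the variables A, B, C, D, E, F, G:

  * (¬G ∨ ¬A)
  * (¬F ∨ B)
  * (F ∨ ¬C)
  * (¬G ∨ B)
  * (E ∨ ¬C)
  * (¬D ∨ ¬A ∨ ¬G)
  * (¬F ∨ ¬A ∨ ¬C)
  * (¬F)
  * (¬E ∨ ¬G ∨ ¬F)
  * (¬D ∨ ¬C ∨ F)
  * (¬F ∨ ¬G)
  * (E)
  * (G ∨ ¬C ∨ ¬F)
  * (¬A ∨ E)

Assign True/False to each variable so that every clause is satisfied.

A=True, B=True, C=False, D=True, E=True, F=False, G=False

Check each clause:
  1. (¬G ∨ ¬A) — ¬G is true.
  2. (¬F ∨ B) — B is true.
  3. (¬C ∨ F) — ¬C is true.
  4. (¬G ∨ B) — ¬G is true.
  5. (E ∨ ¬C) — ¬C is true.
  6. (¬A ∨ ¬G ∨ ¬D) — ¬G is true.
  7. (¬F ∨ ¬C ∨ ¬A) — ¬F is true.
  8. (¬F) — ¬F is true.
  9. (¬G ∨ ¬F ∨ ¬E) — ¬G is true.
  10. (F ∨ ¬C ∨ ¬D) — ¬C is true.
  11. (¬G ∨ ¬F) — ¬G is true.
  12. (E) — E is true.
  13. (G ∨ ¬F ∨ ¬C) — ¬F is true.
  14. (¬A ∨ E) — E is true.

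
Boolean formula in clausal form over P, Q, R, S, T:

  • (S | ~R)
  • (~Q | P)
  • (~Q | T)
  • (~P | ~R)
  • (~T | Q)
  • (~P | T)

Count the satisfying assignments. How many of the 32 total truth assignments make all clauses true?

The models are:
  P=F Q=F R=F S=F T=F
  P=F Q=F R=F S=T T=F
  P=F Q=F R=T S=T T=F
  P=T Q=T R=F S=F T=T
  P=T Q=T R=F S=T T=T
Count: 5.

5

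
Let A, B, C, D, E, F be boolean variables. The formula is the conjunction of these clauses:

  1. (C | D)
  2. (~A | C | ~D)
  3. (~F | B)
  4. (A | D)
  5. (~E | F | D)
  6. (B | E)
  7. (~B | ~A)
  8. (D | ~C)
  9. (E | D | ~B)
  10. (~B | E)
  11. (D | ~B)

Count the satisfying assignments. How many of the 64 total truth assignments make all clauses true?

The models are:
  A=0 B=0 C=0 D=1 E=1 F=0
  A=0 B=0 C=1 D=1 E=1 F=0
  A=0 B=1 C=0 D=1 E=1 F=0
  A=0 B=1 C=0 D=1 E=1 F=1
  A=0 B=1 C=1 D=1 E=1 F=0
  A=0 B=1 C=1 D=1 E=1 F=1
  A=1 B=0 C=1 D=1 E=1 F=0
That's 7 in total.

7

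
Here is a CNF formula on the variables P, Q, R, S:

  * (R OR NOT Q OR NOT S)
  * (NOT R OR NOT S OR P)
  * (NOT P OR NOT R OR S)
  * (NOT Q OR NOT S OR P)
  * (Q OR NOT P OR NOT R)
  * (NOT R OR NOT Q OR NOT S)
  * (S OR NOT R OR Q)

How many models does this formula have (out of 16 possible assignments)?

7

The models are:
  P=0 Q=0 R=0 S=0
  P=0 Q=0 R=0 S=1
  P=0 Q=1 R=0 S=0
  P=0 Q=1 R=1 S=0
  P=1 Q=0 R=0 S=0
  P=1 Q=0 R=0 S=1
  P=1 Q=1 R=0 S=0
Count: 7.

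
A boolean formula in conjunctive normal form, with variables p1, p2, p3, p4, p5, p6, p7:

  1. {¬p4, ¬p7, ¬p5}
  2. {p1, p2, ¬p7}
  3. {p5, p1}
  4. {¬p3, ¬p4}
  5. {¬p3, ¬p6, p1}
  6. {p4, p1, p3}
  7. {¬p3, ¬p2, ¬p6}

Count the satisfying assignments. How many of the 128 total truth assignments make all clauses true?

47

Split on p1, then p3.
  p1=1, p3=1: p5, p7 free; 3 ways for (p2,p4,p6) × 2^2 = 12.
  p1=1, p3=0: p2, p6 free; 7 ways for (p4,p5,p7) × 2^2 = 28.
  p1=0, p3=1: remaining (p2,p4,p5,p6,p7) ∈ {(0,0,1,0,0); (1,0,1,0,0); (1,0,1,0,1)} — 3.
  p1=0, p3=0: remaining (p2,p4,p5,p6,p7) ∈ {(0,1,1,0,0); (0,1,1,1,0); (1,1,1,0,0); (1,1,1,1,0)} — 4.
Total: 12 + 28 + 3 + 4 = 47.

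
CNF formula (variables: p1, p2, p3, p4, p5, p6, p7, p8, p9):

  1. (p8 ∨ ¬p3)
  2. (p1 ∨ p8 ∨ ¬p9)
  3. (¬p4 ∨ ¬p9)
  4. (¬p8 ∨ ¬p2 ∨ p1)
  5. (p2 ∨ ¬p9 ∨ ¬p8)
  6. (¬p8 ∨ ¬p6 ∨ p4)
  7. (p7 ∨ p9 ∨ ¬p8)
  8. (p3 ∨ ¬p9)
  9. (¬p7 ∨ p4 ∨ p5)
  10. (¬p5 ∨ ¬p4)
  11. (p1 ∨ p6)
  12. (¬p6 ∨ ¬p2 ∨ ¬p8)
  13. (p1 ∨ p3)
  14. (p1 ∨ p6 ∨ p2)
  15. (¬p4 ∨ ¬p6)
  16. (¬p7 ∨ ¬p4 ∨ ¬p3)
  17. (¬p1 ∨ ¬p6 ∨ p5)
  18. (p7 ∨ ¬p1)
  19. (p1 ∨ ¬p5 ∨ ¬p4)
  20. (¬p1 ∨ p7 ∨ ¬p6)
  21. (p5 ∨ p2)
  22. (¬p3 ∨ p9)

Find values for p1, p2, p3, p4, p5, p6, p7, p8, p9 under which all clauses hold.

Branch on p1: take p1 = True.
  then p7 is forced to True.
Set p2 = True and propagate.
Try p3 = False.
  then p9 is forced to False.
For the remaining variables, p4 = True, p5 = False, p6 = False, p8 = False works.

p1=True, p2=True, p3=False, p4=True, p5=False, p6=False, p7=True, p8=False, p9=False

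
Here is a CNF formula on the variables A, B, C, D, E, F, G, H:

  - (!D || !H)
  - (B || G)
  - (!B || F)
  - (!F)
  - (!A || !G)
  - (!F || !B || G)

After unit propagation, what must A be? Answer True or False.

Unit clause (!F) sets F = False.
(F || !B): since F = False, the clause reduces to (!B). B = False.
(G || B) with B = False leaves only G, so G = True.
From (!A || !G) and G = True: A = False.

False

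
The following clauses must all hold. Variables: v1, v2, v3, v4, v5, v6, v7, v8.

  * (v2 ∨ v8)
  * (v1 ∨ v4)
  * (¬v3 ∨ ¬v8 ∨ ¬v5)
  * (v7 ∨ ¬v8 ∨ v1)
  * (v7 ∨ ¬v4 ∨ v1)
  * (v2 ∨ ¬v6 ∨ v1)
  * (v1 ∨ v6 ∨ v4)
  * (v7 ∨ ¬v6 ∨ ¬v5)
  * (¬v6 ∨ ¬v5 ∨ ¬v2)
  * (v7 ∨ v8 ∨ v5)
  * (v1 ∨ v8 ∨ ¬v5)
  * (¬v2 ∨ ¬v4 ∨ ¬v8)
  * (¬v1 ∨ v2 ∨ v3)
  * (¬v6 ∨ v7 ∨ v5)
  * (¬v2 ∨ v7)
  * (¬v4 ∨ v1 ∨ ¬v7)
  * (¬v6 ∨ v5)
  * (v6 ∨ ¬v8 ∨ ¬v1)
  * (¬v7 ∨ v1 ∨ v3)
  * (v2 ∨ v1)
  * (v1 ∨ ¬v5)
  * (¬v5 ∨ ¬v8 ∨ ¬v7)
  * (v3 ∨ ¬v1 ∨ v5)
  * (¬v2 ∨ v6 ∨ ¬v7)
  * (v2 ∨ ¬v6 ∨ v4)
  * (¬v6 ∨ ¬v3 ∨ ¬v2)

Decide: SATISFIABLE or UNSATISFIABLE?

UNSATISFIABLE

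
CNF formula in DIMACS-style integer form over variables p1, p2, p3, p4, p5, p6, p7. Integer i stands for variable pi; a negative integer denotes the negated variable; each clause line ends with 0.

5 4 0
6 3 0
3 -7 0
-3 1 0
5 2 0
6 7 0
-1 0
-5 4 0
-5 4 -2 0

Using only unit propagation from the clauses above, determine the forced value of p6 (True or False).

True

(NOT p1) stands alone — p1 = False.
From (p1 OR NOT p3) and p1 = False: p3 = False.
(p6 OR p3) with p3 = False leaves only p6, so p6 = True.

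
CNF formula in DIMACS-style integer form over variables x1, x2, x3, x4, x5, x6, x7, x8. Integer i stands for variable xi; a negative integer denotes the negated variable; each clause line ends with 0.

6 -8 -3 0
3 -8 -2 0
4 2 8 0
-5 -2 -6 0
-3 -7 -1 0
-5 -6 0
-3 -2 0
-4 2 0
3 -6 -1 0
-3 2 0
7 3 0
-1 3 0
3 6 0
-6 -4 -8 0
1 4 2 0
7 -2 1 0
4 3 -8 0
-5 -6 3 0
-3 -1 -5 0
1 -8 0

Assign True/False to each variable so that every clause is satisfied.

x5 occurs only negated in the remaining clauses — set x5 = False.
Try x1 = False.
  then x8 is forced to False.
Set x2 = True and propagate.
  then x3 is forced to False.
  then x7 is forced to True.
  then x6 is forced to True.
x4 is now unconstrained; take x4 = True.

x1=False, x2=True, x3=False, x4=True, x5=False, x6=True, x7=True, x8=False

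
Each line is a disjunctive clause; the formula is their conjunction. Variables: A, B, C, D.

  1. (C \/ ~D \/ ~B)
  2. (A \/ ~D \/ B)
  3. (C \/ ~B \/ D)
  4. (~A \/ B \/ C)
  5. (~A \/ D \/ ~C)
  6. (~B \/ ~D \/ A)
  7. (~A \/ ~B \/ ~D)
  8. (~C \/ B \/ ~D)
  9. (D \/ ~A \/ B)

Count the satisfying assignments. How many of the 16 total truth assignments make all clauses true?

3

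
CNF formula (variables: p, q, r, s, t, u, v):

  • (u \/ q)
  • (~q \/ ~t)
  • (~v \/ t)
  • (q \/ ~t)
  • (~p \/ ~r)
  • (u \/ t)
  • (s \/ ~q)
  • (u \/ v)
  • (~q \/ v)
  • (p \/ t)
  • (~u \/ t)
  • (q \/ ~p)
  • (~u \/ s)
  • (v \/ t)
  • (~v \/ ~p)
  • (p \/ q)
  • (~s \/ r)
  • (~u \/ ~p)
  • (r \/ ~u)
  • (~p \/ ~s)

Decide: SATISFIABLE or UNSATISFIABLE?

UNSATISFIABLE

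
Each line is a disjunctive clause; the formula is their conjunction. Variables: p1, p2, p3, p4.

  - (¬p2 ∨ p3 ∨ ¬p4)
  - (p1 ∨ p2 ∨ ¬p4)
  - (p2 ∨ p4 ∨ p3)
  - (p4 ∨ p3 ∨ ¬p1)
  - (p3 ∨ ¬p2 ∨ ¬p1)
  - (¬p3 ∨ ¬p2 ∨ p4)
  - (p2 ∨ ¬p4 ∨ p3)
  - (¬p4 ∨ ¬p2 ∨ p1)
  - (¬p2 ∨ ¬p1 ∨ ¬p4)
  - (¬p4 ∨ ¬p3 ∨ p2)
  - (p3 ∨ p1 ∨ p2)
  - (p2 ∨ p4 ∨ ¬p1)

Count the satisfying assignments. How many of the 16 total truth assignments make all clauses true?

2

The models are:
  p1=F p2=F p3=T p4=F
  p1=F p2=T p3=F p4=F
That's 2 in total.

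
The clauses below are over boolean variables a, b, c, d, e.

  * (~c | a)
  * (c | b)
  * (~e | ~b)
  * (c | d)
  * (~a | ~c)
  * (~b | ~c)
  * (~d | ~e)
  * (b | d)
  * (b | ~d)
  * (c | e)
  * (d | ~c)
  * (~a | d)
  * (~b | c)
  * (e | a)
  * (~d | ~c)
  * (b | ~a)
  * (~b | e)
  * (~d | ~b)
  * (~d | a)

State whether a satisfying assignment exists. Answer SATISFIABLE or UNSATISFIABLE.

UNSATISFIABLE

b = True:
  propagation gives e=False; an empty clause results — contradiction.
b = False:
  propagation gives c=True, a=True; an empty clause results — contradiction.
Every branch closes, so no satisfying assignment exists.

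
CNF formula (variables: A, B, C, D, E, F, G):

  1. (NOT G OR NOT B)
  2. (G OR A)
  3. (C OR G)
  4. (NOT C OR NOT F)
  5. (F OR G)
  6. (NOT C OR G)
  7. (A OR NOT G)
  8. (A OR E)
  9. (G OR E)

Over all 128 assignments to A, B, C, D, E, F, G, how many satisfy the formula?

Case analysis on G and A:
  G=T, A=T: D, E free; 3 ways for (B,C,F) × 2^2 = 12.
  G=T, A=F: a clause becomes empty — 0.
  G=F, A=T: a clause becomes empty — 0.
  G=F, A=F: a clause becomes empty — 0.
Total: 12 + 0 + 0 + 0 = 12.

12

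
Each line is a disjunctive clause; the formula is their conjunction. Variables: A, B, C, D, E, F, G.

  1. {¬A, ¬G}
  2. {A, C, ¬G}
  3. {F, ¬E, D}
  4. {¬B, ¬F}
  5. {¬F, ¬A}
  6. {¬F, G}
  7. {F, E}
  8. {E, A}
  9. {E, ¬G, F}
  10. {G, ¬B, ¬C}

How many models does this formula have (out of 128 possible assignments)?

10

Split on F, then G.
  F=T, G=T: remaining (A,B,C,D,E) ∈ {(F,F,T,F,T); (F,F,T,T,T)} — 2.
  F=T, G=F: a clause becomes empty — 0.
  F=F, G=T: remaining (A,B,C,D,E) ∈ {(F,F,T,T,T); (F,T,T,T,T)} — 2.
  F=F, G=F: A free; 3 ways for (B,C,D,E) × 2^1 = 6.
Total: 2 + 0 + 2 + 6 = 10.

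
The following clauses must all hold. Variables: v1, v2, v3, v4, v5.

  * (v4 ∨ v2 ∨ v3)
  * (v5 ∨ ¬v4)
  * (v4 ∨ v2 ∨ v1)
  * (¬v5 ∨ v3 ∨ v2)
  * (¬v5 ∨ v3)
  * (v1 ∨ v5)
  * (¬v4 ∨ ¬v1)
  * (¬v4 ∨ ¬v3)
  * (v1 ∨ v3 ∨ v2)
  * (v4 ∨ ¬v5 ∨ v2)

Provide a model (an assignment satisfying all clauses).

v2 occurs only positively in the remaining clauses — set v2 = True.
Branch on v1: take v1 = False.
  then v5 is forced to True.
  then v3 is forced to True.
  then v4 is forced to False.
Every clause has at least one true literal under this assignment.

v1 = 0, v2 = 1, v3 = 1, v4 = 0, v5 = 1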